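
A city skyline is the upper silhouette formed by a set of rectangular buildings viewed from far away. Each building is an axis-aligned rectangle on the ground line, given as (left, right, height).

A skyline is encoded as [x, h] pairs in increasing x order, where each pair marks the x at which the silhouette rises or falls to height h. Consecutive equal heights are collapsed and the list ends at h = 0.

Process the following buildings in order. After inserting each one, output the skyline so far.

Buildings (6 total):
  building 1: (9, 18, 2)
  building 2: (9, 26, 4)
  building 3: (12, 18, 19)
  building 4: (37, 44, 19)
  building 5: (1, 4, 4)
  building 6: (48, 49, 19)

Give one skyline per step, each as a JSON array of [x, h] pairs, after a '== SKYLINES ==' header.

== SKYLINES ==
[[9,2],[18,0]]
[[9,4],[26,0]]
[[9,4],[12,19],[18,4],[26,0]]
[[9,4],[12,19],[18,4],[26,0],[37,19],[44,0]]
[[1,4],[4,0],[9,4],[12,19],[18,4],[26,0],[37,19],[44,0]]
[[1,4],[4,0],[9,4],[12,19],[18,4],[26,0],[37,19],[44,0],[48,19],[49,0]]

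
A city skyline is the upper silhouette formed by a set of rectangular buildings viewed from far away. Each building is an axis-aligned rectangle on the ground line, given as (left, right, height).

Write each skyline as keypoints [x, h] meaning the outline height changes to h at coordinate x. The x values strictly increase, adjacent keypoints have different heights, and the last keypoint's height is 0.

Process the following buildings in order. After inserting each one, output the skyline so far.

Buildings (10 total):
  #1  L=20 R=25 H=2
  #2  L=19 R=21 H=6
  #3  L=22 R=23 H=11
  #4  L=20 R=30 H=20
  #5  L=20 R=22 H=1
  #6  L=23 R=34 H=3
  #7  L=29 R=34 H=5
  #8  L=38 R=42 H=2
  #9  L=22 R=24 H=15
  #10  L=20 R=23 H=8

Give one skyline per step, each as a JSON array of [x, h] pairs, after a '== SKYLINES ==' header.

== SKYLINES ==
[[20,2],[25,0]]
[[19,6],[21,2],[25,0]]
[[19,6],[21,2],[22,11],[23,2],[25,0]]
[[19,6],[20,20],[30,0]]
[[19,6],[20,20],[30,0]]
[[19,6],[20,20],[30,3],[34,0]]
[[19,6],[20,20],[30,5],[34,0]]
[[19,6],[20,20],[30,5],[34,0],[38,2],[42,0]]
[[19,6],[20,20],[30,5],[34,0],[38,2],[42,0]]
[[19,6],[20,20],[30,5],[34,0],[38,2],[42,0]]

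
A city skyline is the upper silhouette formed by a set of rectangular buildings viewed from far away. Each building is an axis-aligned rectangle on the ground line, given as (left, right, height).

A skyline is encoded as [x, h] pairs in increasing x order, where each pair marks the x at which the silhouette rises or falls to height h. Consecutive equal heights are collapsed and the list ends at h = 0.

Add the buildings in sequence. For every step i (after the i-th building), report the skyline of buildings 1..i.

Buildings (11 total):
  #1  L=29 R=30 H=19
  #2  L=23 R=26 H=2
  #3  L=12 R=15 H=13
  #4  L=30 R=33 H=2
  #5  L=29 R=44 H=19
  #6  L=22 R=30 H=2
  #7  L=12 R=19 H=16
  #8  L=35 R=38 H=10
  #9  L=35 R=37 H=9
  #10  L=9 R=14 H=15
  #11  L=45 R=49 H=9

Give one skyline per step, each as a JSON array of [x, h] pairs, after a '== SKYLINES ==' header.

== SKYLINES ==
[[29,19],[30,0]]
[[23,2],[26,0],[29,19],[30,0]]
[[12,13],[15,0],[23,2],[26,0],[29,19],[30,0]]
[[12,13],[15,0],[23,2],[26,0],[29,19],[30,2],[33,0]]
[[12,13],[15,0],[23,2],[26,0],[29,19],[44,0]]
[[12,13],[15,0],[22,2],[29,19],[44,0]]
[[12,16],[19,0],[22,2],[29,19],[44,0]]
[[12,16],[19,0],[22,2],[29,19],[44,0]]
[[12,16],[19,0],[22,2],[29,19],[44,0]]
[[9,15],[12,16],[19,0],[22,2],[29,19],[44,0]]
[[9,15],[12,16],[19,0],[22,2],[29,19],[44,0],[45,9],[49,0]]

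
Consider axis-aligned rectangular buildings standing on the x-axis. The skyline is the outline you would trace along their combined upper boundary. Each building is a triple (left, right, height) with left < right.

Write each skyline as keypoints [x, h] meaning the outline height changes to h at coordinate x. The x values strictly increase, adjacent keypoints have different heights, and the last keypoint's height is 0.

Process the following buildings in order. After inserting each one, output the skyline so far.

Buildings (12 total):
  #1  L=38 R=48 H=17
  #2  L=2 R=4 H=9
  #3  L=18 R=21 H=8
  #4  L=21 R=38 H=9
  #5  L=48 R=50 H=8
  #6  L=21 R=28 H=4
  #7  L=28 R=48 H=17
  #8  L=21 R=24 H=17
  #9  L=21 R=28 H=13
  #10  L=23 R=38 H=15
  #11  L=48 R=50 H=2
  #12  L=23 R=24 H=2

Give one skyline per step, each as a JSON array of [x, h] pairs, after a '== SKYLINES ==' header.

== SKYLINES ==
[[38,17],[48,0]]
[[2,9],[4,0],[38,17],[48,0]]
[[2,9],[4,0],[18,8],[21,0],[38,17],[48,0]]
[[2,9],[4,0],[18,8],[21,9],[38,17],[48,0]]
[[2,9],[4,0],[18,8],[21,9],[38,17],[48,8],[50,0]]
[[2,9],[4,0],[18,8],[21,9],[38,17],[48,8],[50,0]]
[[2,9],[4,0],[18,8],[21,9],[28,17],[48,8],[50,0]]
[[2,9],[4,0],[18,8],[21,17],[24,9],[28,17],[48,8],[50,0]]
[[2,9],[4,0],[18,8],[21,17],[24,13],[28,17],[48,8],[50,0]]
[[2,9],[4,0],[18,8],[21,17],[24,15],[28,17],[48,8],[50,0]]
[[2,9],[4,0],[18,8],[21,17],[24,15],[28,17],[48,8],[50,0]]
[[2,9],[4,0],[18,8],[21,17],[24,15],[28,17],[48,8],[50,0]]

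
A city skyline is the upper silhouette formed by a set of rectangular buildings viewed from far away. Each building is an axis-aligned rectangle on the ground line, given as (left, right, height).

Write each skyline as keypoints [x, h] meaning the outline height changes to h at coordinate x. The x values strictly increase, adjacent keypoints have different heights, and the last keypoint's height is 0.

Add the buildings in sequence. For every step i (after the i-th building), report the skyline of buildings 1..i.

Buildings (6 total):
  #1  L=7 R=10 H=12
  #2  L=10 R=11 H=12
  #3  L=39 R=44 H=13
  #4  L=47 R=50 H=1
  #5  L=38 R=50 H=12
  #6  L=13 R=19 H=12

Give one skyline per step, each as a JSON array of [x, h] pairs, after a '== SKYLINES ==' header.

== SKYLINES ==
[[7,12],[10,0]]
[[7,12],[11,0]]
[[7,12],[11,0],[39,13],[44,0]]
[[7,12],[11,0],[39,13],[44,0],[47,1],[50,0]]
[[7,12],[11,0],[38,12],[39,13],[44,12],[50,0]]
[[7,12],[11,0],[13,12],[19,0],[38,12],[39,13],[44,12],[50,0]]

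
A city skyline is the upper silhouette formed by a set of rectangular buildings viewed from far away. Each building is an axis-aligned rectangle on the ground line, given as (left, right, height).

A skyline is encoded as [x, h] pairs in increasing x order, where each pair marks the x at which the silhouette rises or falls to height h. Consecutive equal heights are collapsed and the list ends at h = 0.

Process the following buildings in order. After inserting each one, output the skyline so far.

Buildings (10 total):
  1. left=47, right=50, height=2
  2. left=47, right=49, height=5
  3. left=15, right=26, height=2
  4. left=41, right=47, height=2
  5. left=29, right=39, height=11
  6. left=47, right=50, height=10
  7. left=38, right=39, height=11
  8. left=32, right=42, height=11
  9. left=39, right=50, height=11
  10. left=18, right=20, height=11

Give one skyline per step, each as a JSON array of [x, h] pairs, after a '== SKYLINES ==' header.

== SKYLINES ==
[[47,2],[50,0]]
[[47,5],[49,2],[50,0]]
[[15,2],[26,0],[47,5],[49,2],[50,0]]
[[15,2],[26,0],[41,2],[47,5],[49,2],[50,0]]
[[15,2],[26,0],[29,11],[39,0],[41,2],[47,5],[49,2],[50,0]]
[[15,2],[26,0],[29,11],[39,0],[41,2],[47,10],[50,0]]
[[15,2],[26,0],[29,11],[39,0],[41,2],[47,10],[50,0]]
[[15,2],[26,0],[29,11],[42,2],[47,10],[50,0]]
[[15,2],[26,0],[29,11],[50,0]]
[[15,2],[18,11],[20,2],[26,0],[29,11],[50,0]]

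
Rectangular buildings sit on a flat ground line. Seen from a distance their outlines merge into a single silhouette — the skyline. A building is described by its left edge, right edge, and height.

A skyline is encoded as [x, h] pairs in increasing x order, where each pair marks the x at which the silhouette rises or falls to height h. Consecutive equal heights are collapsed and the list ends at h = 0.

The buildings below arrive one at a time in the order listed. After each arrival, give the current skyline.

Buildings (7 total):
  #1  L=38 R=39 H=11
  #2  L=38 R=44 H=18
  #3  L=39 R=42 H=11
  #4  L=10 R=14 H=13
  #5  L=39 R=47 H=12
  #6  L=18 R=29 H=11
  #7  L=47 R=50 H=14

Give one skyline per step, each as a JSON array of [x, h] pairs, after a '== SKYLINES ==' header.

== SKYLINES ==
[[38,11],[39,0]]
[[38,18],[44,0]]
[[38,18],[44,0]]
[[10,13],[14,0],[38,18],[44,0]]
[[10,13],[14,0],[38,18],[44,12],[47,0]]
[[10,13],[14,0],[18,11],[29,0],[38,18],[44,12],[47,0]]
[[10,13],[14,0],[18,11],[29,0],[38,18],[44,12],[47,14],[50,0]]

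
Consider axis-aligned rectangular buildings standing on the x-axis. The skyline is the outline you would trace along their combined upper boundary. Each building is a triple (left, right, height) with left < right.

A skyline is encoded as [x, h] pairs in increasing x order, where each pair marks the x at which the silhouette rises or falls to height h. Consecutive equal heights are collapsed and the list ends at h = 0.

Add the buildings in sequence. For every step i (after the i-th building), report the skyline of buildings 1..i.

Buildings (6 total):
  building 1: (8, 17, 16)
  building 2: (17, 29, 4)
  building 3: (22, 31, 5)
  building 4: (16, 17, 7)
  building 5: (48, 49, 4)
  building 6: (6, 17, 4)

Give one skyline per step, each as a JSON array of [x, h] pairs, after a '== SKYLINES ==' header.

== SKYLINES ==
[[8,16],[17,0]]
[[8,16],[17,4],[29,0]]
[[8,16],[17,4],[22,5],[31,0]]
[[8,16],[17,4],[22,5],[31,0]]
[[8,16],[17,4],[22,5],[31,0],[48,4],[49,0]]
[[6,4],[8,16],[17,4],[22,5],[31,0],[48,4],[49,0]]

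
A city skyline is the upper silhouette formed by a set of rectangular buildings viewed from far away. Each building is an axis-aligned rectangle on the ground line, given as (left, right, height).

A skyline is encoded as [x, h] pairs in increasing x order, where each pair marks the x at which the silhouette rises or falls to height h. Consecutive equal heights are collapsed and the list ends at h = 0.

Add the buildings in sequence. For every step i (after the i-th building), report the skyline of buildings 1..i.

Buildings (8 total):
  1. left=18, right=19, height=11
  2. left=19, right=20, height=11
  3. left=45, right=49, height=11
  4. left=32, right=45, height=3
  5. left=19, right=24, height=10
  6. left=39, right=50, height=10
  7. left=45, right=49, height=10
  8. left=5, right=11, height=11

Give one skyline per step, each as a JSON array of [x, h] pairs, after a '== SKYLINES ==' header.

== SKYLINES ==
[[18,11],[19,0]]
[[18,11],[20,0]]
[[18,11],[20,0],[45,11],[49,0]]
[[18,11],[20,0],[32,3],[45,11],[49,0]]
[[18,11],[20,10],[24,0],[32,3],[45,11],[49,0]]
[[18,11],[20,10],[24,0],[32,3],[39,10],[45,11],[49,10],[50,0]]
[[18,11],[20,10],[24,0],[32,3],[39,10],[45,11],[49,10],[50,0]]
[[5,11],[11,0],[18,11],[20,10],[24,0],[32,3],[39,10],[45,11],[49,10],[50,0]]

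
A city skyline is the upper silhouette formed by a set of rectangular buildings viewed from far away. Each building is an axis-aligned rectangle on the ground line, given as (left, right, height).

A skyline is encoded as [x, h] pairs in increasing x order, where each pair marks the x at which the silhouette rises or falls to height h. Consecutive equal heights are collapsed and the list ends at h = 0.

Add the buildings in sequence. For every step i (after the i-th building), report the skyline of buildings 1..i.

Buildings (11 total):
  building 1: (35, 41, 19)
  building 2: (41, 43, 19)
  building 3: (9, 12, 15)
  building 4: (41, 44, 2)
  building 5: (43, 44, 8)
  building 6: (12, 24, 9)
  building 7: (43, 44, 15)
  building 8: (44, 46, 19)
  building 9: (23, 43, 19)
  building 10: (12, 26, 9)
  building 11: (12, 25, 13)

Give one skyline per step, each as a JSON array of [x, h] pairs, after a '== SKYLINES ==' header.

== SKYLINES ==
[[35,19],[41,0]]
[[35,19],[43,0]]
[[9,15],[12,0],[35,19],[43,0]]
[[9,15],[12,0],[35,19],[43,2],[44,0]]
[[9,15],[12,0],[35,19],[43,8],[44,0]]
[[9,15],[12,9],[24,0],[35,19],[43,8],[44,0]]
[[9,15],[12,9],[24,0],[35,19],[43,15],[44,0]]
[[9,15],[12,9],[24,0],[35,19],[43,15],[44,19],[46,0]]
[[9,15],[12,9],[23,19],[43,15],[44,19],[46,0]]
[[9,15],[12,9],[23,19],[43,15],[44,19],[46,0]]
[[9,15],[12,13],[23,19],[43,15],[44,19],[46,0]]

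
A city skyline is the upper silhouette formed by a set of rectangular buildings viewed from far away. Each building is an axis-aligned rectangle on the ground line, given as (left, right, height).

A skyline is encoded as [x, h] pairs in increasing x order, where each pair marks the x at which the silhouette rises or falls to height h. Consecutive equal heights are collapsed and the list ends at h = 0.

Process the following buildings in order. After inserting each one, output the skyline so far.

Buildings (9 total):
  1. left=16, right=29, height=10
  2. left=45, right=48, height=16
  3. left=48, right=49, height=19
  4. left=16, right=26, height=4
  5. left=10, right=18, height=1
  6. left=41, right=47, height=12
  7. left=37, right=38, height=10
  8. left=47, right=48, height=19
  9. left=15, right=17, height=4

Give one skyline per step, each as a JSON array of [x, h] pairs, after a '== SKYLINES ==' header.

== SKYLINES ==
[[16,10],[29,0]]
[[16,10],[29,0],[45,16],[48,0]]
[[16,10],[29,0],[45,16],[48,19],[49,0]]
[[16,10],[29,0],[45,16],[48,19],[49,0]]
[[10,1],[16,10],[29,0],[45,16],[48,19],[49,0]]
[[10,1],[16,10],[29,0],[41,12],[45,16],[48,19],[49,0]]
[[10,1],[16,10],[29,0],[37,10],[38,0],[41,12],[45,16],[48,19],[49,0]]
[[10,1],[16,10],[29,0],[37,10],[38,0],[41,12],[45,16],[47,19],[49,0]]
[[10,1],[15,4],[16,10],[29,0],[37,10],[38,0],[41,12],[45,16],[47,19],[49,0]]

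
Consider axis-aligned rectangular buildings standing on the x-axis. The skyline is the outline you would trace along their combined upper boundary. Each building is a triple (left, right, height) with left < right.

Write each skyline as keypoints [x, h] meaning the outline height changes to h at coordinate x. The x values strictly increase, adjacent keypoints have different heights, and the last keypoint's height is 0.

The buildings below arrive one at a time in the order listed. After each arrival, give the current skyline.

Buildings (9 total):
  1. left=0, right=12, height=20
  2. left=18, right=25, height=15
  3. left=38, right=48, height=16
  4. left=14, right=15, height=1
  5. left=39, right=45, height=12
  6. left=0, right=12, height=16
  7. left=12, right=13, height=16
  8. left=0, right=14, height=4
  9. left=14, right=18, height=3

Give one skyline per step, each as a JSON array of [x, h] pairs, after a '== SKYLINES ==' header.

== SKYLINES ==
[[0,20],[12,0]]
[[0,20],[12,0],[18,15],[25,0]]
[[0,20],[12,0],[18,15],[25,0],[38,16],[48,0]]
[[0,20],[12,0],[14,1],[15,0],[18,15],[25,0],[38,16],[48,0]]
[[0,20],[12,0],[14,1],[15,0],[18,15],[25,0],[38,16],[48,0]]
[[0,20],[12,0],[14,1],[15,0],[18,15],[25,0],[38,16],[48,0]]
[[0,20],[12,16],[13,0],[14,1],[15,0],[18,15],[25,0],[38,16],[48,0]]
[[0,20],[12,16],[13,4],[14,1],[15,0],[18,15],[25,0],[38,16],[48,0]]
[[0,20],[12,16],[13,4],[14,3],[18,15],[25,0],[38,16],[48,0]]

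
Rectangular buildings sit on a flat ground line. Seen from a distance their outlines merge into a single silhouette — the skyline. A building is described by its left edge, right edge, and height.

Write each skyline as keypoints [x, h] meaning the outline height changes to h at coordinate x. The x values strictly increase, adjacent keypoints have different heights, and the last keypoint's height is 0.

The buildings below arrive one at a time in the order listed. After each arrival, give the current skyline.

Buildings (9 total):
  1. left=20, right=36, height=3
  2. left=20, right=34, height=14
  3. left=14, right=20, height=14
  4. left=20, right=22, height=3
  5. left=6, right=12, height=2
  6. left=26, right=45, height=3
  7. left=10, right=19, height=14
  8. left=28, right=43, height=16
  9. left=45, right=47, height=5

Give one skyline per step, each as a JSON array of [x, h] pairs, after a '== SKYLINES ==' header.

== SKYLINES ==
[[20,3],[36,0]]
[[20,14],[34,3],[36,0]]
[[14,14],[34,3],[36,0]]
[[14,14],[34,3],[36,0]]
[[6,2],[12,0],[14,14],[34,3],[36,0]]
[[6,2],[12,0],[14,14],[34,3],[45,0]]
[[6,2],[10,14],[34,3],[45,0]]
[[6,2],[10,14],[28,16],[43,3],[45,0]]
[[6,2],[10,14],[28,16],[43,3],[45,5],[47,0]]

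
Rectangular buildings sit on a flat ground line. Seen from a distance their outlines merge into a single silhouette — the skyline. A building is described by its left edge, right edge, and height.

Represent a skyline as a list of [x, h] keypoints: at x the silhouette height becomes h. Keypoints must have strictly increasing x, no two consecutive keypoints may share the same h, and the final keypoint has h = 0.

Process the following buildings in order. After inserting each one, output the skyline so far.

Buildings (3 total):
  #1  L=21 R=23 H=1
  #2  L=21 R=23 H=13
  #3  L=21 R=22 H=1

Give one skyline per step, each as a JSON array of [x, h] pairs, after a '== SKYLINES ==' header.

== SKYLINES ==
[[21,1],[23,0]]
[[21,13],[23,0]]
[[21,13],[23,0]]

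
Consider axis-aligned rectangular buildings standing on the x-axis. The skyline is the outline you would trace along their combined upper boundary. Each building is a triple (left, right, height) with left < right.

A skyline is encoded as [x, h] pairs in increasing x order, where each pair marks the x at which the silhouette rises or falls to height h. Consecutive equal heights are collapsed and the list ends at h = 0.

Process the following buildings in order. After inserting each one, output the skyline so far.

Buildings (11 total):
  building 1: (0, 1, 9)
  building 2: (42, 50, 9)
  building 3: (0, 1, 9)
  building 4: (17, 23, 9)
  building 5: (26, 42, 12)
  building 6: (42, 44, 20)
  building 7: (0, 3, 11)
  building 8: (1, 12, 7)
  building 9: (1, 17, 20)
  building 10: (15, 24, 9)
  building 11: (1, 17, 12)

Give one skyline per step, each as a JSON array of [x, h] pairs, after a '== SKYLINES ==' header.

== SKYLINES ==
[[0,9],[1,0]]
[[0,9],[1,0],[42,9],[50,0]]
[[0,9],[1,0],[42,9],[50,0]]
[[0,9],[1,0],[17,9],[23,0],[42,9],[50,0]]
[[0,9],[1,0],[17,9],[23,0],[26,12],[42,9],[50,0]]
[[0,9],[1,0],[17,9],[23,0],[26,12],[42,20],[44,9],[50,0]]
[[0,11],[3,0],[17,9],[23,0],[26,12],[42,20],[44,9],[50,0]]
[[0,11],[3,7],[12,0],[17,9],[23,0],[26,12],[42,20],[44,9],[50,0]]
[[0,11],[1,20],[17,9],[23,0],[26,12],[42,20],[44,9],[50,0]]
[[0,11],[1,20],[17,9],[24,0],[26,12],[42,20],[44,9],[50,0]]
[[0,11],[1,20],[17,9],[24,0],[26,12],[42,20],[44,9],[50,0]]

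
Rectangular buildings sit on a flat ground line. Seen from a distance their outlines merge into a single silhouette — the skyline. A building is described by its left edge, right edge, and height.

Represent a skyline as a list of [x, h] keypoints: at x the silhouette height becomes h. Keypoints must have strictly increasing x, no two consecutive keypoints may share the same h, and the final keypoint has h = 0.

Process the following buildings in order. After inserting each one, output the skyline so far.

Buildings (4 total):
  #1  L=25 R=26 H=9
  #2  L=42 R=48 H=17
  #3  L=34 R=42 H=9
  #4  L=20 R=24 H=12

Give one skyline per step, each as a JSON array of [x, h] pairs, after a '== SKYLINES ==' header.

== SKYLINES ==
[[25,9],[26,0]]
[[25,9],[26,0],[42,17],[48,0]]
[[25,9],[26,0],[34,9],[42,17],[48,0]]
[[20,12],[24,0],[25,9],[26,0],[34,9],[42,17],[48,0]]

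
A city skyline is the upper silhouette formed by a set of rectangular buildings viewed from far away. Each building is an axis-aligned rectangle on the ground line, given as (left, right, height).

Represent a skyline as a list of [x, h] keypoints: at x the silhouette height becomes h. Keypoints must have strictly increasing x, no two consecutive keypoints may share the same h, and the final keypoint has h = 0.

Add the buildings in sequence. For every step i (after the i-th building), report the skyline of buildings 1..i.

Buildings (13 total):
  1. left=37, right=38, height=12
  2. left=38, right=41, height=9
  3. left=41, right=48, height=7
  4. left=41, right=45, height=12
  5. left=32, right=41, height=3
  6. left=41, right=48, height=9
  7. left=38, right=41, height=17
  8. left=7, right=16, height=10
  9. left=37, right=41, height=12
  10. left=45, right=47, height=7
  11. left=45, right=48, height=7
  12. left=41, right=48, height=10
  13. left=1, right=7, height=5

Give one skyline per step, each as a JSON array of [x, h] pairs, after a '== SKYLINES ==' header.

== SKYLINES ==
[[37,12],[38,0]]
[[37,12],[38,9],[41,0]]
[[37,12],[38,9],[41,7],[48,0]]
[[37,12],[38,9],[41,12],[45,7],[48,0]]
[[32,3],[37,12],[38,9],[41,12],[45,7],[48,0]]
[[32,3],[37,12],[38,9],[41,12],[45,9],[48,0]]
[[32,3],[37,12],[38,17],[41,12],[45,9],[48,0]]
[[7,10],[16,0],[32,3],[37,12],[38,17],[41,12],[45,9],[48,0]]
[[7,10],[16,0],[32,3],[37,12],[38,17],[41,12],[45,9],[48,0]]
[[7,10],[16,0],[32,3],[37,12],[38,17],[41,12],[45,9],[48,0]]
[[7,10],[16,0],[32,3],[37,12],[38,17],[41,12],[45,9],[48,0]]
[[7,10],[16,0],[32,3],[37,12],[38,17],[41,12],[45,10],[48,0]]
[[1,5],[7,10],[16,0],[32,3],[37,12],[38,17],[41,12],[45,10],[48,0]]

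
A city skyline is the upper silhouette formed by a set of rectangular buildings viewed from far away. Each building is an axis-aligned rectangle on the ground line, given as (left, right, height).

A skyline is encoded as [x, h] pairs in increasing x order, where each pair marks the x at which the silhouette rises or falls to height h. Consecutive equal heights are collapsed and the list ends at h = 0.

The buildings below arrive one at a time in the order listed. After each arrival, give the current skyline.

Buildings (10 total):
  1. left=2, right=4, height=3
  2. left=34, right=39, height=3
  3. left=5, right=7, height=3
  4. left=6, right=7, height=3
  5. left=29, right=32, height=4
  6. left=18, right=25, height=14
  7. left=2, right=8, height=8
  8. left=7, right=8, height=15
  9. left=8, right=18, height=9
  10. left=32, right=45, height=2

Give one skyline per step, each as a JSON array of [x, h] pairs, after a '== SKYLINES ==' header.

== SKYLINES ==
[[2,3],[4,0]]
[[2,3],[4,0],[34,3],[39,0]]
[[2,3],[4,0],[5,3],[7,0],[34,3],[39,0]]
[[2,3],[4,0],[5,3],[7,0],[34,3],[39,0]]
[[2,3],[4,0],[5,3],[7,0],[29,4],[32,0],[34,3],[39,0]]
[[2,3],[4,0],[5,3],[7,0],[18,14],[25,0],[29,4],[32,0],[34,3],[39,0]]
[[2,8],[8,0],[18,14],[25,0],[29,4],[32,0],[34,3],[39,0]]
[[2,8],[7,15],[8,0],[18,14],[25,0],[29,4],[32,0],[34,3],[39,0]]
[[2,8],[7,15],[8,9],[18,14],[25,0],[29,4],[32,0],[34,3],[39,0]]
[[2,8],[7,15],[8,9],[18,14],[25,0],[29,4],[32,2],[34,3],[39,2],[45,0]]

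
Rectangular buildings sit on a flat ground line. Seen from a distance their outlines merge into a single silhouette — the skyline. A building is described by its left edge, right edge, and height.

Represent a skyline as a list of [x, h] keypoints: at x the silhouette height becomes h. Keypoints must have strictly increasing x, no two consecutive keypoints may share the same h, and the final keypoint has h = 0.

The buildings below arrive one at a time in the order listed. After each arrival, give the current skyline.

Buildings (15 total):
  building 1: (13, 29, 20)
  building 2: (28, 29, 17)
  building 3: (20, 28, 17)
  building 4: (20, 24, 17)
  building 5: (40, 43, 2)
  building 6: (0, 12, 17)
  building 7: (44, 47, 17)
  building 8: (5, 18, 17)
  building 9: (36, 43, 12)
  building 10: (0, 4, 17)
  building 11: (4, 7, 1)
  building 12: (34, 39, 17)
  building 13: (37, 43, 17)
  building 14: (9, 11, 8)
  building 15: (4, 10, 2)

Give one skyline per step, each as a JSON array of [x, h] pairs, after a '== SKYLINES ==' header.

== SKYLINES ==
[[13,20],[29,0]]
[[13,20],[29,0]]
[[13,20],[29,0]]
[[13,20],[29,0]]
[[13,20],[29,0],[40,2],[43,0]]
[[0,17],[12,0],[13,20],[29,0],[40,2],[43,0]]
[[0,17],[12,0],[13,20],[29,0],[40,2],[43,0],[44,17],[47,0]]
[[0,17],[13,20],[29,0],[40,2],[43,0],[44,17],[47,0]]
[[0,17],[13,20],[29,0],[36,12],[43,0],[44,17],[47,0]]
[[0,17],[13,20],[29,0],[36,12],[43,0],[44,17],[47,0]]
[[0,17],[13,20],[29,0],[36,12],[43,0],[44,17],[47,0]]
[[0,17],[13,20],[29,0],[34,17],[39,12],[43,0],[44,17],[47,0]]
[[0,17],[13,20],[29,0],[34,17],[43,0],[44,17],[47,0]]
[[0,17],[13,20],[29,0],[34,17],[43,0],[44,17],[47,0]]
[[0,17],[13,20],[29,0],[34,17],[43,0],[44,17],[47,0]]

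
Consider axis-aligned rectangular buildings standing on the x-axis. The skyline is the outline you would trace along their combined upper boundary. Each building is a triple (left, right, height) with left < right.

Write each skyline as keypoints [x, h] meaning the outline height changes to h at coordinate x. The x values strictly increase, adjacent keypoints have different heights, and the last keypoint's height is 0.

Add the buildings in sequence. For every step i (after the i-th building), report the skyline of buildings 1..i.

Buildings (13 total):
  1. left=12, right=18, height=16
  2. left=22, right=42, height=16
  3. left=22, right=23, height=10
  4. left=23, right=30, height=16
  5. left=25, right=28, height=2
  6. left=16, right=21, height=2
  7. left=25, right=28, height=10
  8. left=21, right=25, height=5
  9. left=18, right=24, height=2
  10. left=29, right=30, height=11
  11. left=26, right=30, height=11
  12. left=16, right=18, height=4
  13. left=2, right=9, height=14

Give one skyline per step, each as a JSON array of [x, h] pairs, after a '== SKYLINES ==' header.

== SKYLINES ==
[[12,16],[18,0]]
[[12,16],[18,0],[22,16],[42,0]]
[[12,16],[18,0],[22,16],[42,0]]
[[12,16],[18,0],[22,16],[42,0]]
[[12,16],[18,0],[22,16],[42,0]]
[[12,16],[18,2],[21,0],[22,16],[42,0]]
[[12,16],[18,2],[21,0],[22,16],[42,0]]
[[12,16],[18,2],[21,5],[22,16],[42,0]]
[[12,16],[18,2],[21,5],[22,16],[42,0]]
[[12,16],[18,2],[21,5],[22,16],[42,0]]
[[12,16],[18,2],[21,5],[22,16],[42,0]]
[[12,16],[18,2],[21,5],[22,16],[42,0]]
[[2,14],[9,0],[12,16],[18,2],[21,5],[22,16],[42,0]]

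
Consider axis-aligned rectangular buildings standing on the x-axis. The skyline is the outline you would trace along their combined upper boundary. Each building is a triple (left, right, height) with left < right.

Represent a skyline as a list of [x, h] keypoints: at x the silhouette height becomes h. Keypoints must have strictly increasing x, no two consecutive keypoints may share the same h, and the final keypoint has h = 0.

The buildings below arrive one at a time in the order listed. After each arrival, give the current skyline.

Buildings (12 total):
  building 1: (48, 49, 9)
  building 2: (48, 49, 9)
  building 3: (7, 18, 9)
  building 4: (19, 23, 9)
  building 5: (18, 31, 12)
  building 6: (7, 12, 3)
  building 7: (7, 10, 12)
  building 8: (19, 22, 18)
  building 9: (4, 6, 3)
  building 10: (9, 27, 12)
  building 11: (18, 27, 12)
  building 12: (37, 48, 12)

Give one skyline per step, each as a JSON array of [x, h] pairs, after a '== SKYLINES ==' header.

== SKYLINES ==
[[48,9],[49,0]]
[[48,9],[49,0]]
[[7,9],[18,0],[48,9],[49,0]]
[[7,9],[18,0],[19,9],[23,0],[48,9],[49,0]]
[[7,9],[18,12],[31,0],[48,9],[49,0]]
[[7,9],[18,12],[31,0],[48,9],[49,0]]
[[7,12],[10,9],[18,12],[31,0],[48,9],[49,0]]
[[7,12],[10,9],[18,12],[19,18],[22,12],[31,0],[48,9],[49,0]]
[[4,3],[6,0],[7,12],[10,9],[18,12],[19,18],[22,12],[31,0],[48,9],[49,0]]
[[4,3],[6,0],[7,12],[19,18],[22,12],[31,0],[48,9],[49,0]]
[[4,3],[6,0],[7,12],[19,18],[22,12],[31,0],[48,9],[49,0]]
[[4,3],[6,0],[7,12],[19,18],[22,12],[31,0],[37,12],[48,9],[49,0]]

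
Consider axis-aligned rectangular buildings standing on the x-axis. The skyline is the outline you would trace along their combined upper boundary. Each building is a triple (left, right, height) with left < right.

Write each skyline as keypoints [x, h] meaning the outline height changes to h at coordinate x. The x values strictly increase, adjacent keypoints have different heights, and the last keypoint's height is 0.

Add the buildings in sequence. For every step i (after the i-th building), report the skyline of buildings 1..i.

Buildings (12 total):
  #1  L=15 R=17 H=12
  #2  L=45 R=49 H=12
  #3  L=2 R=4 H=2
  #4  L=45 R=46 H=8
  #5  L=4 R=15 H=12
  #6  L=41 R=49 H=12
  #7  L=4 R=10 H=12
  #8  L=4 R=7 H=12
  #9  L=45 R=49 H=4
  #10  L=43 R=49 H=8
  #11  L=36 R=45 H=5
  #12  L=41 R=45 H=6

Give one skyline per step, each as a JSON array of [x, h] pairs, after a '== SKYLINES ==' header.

== SKYLINES ==
[[15,12],[17,0]]
[[15,12],[17,0],[45,12],[49,0]]
[[2,2],[4,0],[15,12],[17,0],[45,12],[49,0]]
[[2,2],[4,0],[15,12],[17,0],[45,12],[49,0]]
[[2,2],[4,12],[17,0],[45,12],[49,0]]
[[2,2],[4,12],[17,0],[41,12],[49,0]]
[[2,2],[4,12],[17,0],[41,12],[49,0]]
[[2,2],[4,12],[17,0],[41,12],[49,0]]
[[2,2],[4,12],[17,0],[41,12],[49,0]]
[[2,2],[4,12],[17,0],[41,12],[49,0]]
[[2,2],[4,12],[17,0],[36,5],[41,12],[49,0]]
[[2,2],[4,12],[17,0],[36,5],[41,12],[49,0]]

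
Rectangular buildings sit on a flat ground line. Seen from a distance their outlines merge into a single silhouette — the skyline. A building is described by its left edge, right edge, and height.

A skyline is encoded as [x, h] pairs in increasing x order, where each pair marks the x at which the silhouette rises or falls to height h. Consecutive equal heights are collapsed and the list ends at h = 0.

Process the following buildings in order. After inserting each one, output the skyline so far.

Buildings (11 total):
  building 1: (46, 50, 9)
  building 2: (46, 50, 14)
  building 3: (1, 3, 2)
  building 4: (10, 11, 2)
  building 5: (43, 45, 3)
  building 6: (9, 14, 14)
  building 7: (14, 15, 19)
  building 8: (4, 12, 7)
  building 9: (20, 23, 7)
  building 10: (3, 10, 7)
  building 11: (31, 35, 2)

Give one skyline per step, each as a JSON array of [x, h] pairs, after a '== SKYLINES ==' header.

== SKYLINES ==
[[46,9],[50,0]]
[[46,14],[50,0]]
[[1,2],[3,0],[46,14],[50,0]]
[[1,2],[3,0],[10,2],[11,0],[46,14],[50,0]]
[[1,2],[3,0],[10,2],[11,0],[43,3],[45,0],[46,14],[50,0]]
[[1,2],[3,0],[9,14],[14,0],[43,3],[45,0],[46,14],[50,0]]
[[1,2],[3,0],[9,14],[14,19],[15,0],[43,3],[45,0],[46,14],[50,0]]
[[1,2],[3,0],[4,7],[9,14],[14,19],[15,0],[43,3],[45,0],[46,14],[50,0]]
[[1,2],[3,0],[4,7],[9,14],[14,19],[15,0],[20,7],[23,0],[43,3],[45,0],[46,14],[50,0]]
[[1,2],[3,7],[9,14],[14,19],[15,0],[20,7],[23,0],[43,3],[45,0],[46,14],[50,0]]
[[1,2],[3,7],[9,14],[14,19],[15,0],[20,7],[23,0],[31,2],[35,0],[43,3],[45,0],[46,14],[50,0]]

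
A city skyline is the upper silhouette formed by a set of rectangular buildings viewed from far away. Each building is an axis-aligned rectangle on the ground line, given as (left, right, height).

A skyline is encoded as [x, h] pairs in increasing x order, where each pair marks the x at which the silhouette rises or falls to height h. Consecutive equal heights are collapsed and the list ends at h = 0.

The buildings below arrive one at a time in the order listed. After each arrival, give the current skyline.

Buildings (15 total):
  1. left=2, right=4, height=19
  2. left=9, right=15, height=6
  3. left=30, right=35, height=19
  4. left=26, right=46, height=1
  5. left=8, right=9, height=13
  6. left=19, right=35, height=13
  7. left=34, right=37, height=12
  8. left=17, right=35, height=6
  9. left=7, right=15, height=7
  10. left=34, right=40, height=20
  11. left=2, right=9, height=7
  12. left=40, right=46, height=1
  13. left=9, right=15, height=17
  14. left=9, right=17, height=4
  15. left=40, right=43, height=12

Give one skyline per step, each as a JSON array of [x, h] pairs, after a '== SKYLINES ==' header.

== SKYLINES ==
[[2,19],[4,0]]
[[2,19],[4,0],[9,6],[15,0]]
[[2,19],[4,0],[9,6],[15,0],[30,19],[35,0]]
[[2,19],[4,0],[9,6],[15,0],[26,1],[30,19],[35,1],[46,0]]
[[2,19],[4,0],[8,13],[9,6],[15,0],[26,1],[30,19],[35,1],[46,0]]
[[2,19],[4,0],[8,13],[9,6],[15,0],[19,13],[30,19],[35,1],[46,0]]
[[2,19],[4,0],[8,13],[9,6],[15,0],[19,13],[30,19],[35,12],[37,1],[46,0]]
[[2,19],[4,0],[8,13],[9,6],[15,0],[17,6],[19,13],[30,19],[35,12],[37,1],[46,0]]
[[2,19],[4,0],[7,7],[8,13],[9,7],[15,0],[17,6],[19,13],[30,19],[35,12],[37,1],[46,0]]
[[2,19],[4,0],[7,7],[8,13],[9,7],[15,0],[17,6],[19,13],[30,19],[34,20],[40,1],[46,0]]
[[2,19],[4,7],[8,13],[9,7],[15,0],[17,6],[19,13],[30,19],[34,20],[40,1],[46,0]]
[[2,19],[4,7],[8,13],[9,7],[15,0],[17,6],[19,13],[30,19],[34,20],[40,1],[46,0]]
[[2,19],[4,7],[8,13],[9,17],[15,0],[17,6],[19,13],[30,19],[34,20],[40,1],[46,0]]
[[2,19],[4,7],[8,13],[9,17],[15,4],[17,6],[19,13],[30,19],[34,20],[40,1],[46,0]]
[[2,19],[4,7],[8,13],[9,17],[15,4],[17,6],[19,13],[30,19],[34,20],[40,12],[43,1],[46,0]]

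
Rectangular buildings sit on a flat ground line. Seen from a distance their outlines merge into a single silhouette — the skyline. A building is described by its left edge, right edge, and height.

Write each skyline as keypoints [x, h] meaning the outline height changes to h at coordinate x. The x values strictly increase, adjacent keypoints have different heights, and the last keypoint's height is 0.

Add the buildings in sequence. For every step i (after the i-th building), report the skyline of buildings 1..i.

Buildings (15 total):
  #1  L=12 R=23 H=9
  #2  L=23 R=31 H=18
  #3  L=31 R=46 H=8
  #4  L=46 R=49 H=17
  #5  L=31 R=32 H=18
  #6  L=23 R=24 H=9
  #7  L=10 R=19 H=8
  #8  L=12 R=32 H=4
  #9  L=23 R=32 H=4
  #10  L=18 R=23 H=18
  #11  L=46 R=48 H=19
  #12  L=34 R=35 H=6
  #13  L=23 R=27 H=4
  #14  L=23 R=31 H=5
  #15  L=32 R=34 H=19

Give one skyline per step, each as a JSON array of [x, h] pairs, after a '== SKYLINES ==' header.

== SKYLINES ==
[[12,9],[23,0]]
[[12,9],[23,18],[31,0]]
[[12,9],[23,18],[31,8],[46,0]]
[[12,9],[23,18],[31,8],[46,17],[49,0]]
[[12,9],[23,18],[32,8],[46,17],[49,0]]
[[12,9],[23,18],[32,8],[46,17],[49,0]]
[[10,8],[12,9],[23,18],[32,8],[46,17],[49,0]]
[[10,8],[12,9],[23,18],[32,8],[46,17],[49,0]]
[[10,8],[12,9],[23,18],[32,8],[46,17],[49,0]]
[[10,8],[12,9],[18,18],[32,8],[46,17],[49,0]]
[[10,8],[12,9],[18,18],[32,8],[46,19],[48,17],[49,0]]
[[10,8],[12,9],[18,18],[32,8],[46,19],[48,17],[49,0]]
[[10,8],[12,9],[18,18],[32,8],[46,19],[48,17],[49,0]]
[[10,8],[12,9],[18,18],[32,8],[46,19],[48,17],[49,0]]
[[10,8],[12,9],[18,18],[32,19],[34,8],[46,19],[48,17],[49,0]]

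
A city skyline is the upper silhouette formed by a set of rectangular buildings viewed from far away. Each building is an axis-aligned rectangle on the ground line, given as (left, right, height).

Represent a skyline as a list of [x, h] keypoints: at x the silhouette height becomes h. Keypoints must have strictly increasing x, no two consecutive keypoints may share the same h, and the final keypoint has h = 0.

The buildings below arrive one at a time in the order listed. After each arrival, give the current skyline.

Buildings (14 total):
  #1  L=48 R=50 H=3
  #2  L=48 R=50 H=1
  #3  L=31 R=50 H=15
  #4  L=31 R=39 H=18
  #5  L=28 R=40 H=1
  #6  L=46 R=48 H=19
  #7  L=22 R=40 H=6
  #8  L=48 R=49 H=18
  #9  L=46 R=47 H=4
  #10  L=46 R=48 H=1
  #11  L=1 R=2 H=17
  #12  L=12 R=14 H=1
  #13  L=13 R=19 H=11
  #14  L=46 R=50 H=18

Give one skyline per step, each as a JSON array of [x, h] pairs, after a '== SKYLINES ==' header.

== SKYLINES ==
[[48,3],[50,0]]
[[48,3],[50,0]]
[[31,15],[50,0]]
[[31,18],[39,15],[50,0]]
[[28,1],[31,18],[39,15],[50,0]]
[[28,1],[31,18],[39,15],[46,19],[48,15],[50,0]]
[[22,6],[31,18],[39,15],[46,19],[48,15],[50,0]]
[[22,6],[31,18],[39,15],[46,19],[48,18],[49,15],[50,0]]
[[22,6],[31,18],[39,15],[46,19],[48,18],[49,15],[50,0]]
[[22,6],[31,18],[39,15],[46,19],[48,18],[49,15],[50,0]]
[[1,17],[2,0],[22,6],[31,18],[39,15],[46,19],[48,18],[49,15],[50,0]]
[[1,17],[2,0],[12,1],[14,0],[22,6],[31,18],[39,15],[46,19],[48,18],[49,15],[50,0]]
[[1,17],[2,0],[12,1],[13,11],[19,0],[22,6],[31,18],[39,15],[46,19],[48,18],[49,15],[50,0]]
[[1,17],[2,0],[12,1],[13,11],[19,0],[22,6],[31,18],[39,15],[46,19],[48,18],[50,0]]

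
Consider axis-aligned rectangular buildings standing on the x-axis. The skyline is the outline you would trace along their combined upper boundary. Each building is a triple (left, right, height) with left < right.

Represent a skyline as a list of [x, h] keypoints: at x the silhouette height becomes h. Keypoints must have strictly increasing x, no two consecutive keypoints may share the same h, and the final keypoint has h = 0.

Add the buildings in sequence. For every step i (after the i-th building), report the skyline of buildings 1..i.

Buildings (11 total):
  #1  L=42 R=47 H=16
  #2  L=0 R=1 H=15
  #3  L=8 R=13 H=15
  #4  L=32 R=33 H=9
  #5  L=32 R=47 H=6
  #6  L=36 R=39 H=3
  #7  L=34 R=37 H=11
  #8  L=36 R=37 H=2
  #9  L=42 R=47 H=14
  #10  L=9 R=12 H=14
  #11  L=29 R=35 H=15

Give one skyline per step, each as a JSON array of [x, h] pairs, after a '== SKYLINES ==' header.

== SKYLINES ==
[[42,16],[47,0]]
[[0,15],[1,0],[42,16],[47,0]]
[[0,15],[1,0],[8,15],[13,0],[42,16],[47,0]]
[[0,15],[1,0],[8,15],[13,0],[32,9],[33,0],[42,16],[47,0]]
[[0,15],[1,0],[8,15],[13,0],[32,9],[33,6],[42,16],[47,0]]
[[0,15],[1,0],[8,15],[13,0],[32,9],[33,6],[42,16],[47,0]]
[[0,15],[1,0],[8,15],[13,0],[32,9],[33,6],[34,11],[37,6],[42,16],[47,0]]
[[0,15],[1,0],[8,15],[13,0],[32,9],[33,6],[34,11],[37,6],[42,16],[47,0]]
[[0,15],[1,0],[8,15],[13,0],[32,9],[33,6],[34,11],[37,6],[42,16],[47,0]]
[[0,15],[1,0],[8,15],[13,0],[32,9],[33,6],[34,11],[37,6],[42,16],[47,0]]
[[0,15],[1,0],[8,15],[13,0],[29,15],[35,11],[37,6],[42,16],[47,0]]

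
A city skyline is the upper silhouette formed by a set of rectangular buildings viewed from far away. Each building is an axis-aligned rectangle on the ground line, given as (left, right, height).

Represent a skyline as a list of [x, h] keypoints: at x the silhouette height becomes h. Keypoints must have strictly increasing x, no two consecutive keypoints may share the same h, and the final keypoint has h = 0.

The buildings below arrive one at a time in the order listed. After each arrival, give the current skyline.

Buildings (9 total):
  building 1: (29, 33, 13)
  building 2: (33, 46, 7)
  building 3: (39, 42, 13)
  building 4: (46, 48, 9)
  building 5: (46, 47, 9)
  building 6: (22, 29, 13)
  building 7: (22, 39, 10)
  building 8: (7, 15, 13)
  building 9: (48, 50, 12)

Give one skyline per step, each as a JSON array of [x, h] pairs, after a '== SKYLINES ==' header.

== SKYLINES ==
[[29,13],[33,0]]
[[29,13],[33,7],[46,0]]
[[29,13],[33,7],[39,13],[42,7],[46,0]]
[[29,13],[33,7],[39,13],[42,7],[46,9],[48,0]]
[[29,13],[33,7],[39,13],[42,7],[46,9],[48,0]]
[[22,13],[33,7],[39,13],[42,7],[46,9],[48,0]]
[[22,13],[33,10],[39,13],[42,7],[46,9],[48,0]]
[[7,13],[15,0],[22,13],[33,10],[39,13],[42,7],[46,9],[48,0]]
[[7,13],[15,0],[22,13],[33,10],[39,13],[42,7],[46,9],[48,12],[50,0]]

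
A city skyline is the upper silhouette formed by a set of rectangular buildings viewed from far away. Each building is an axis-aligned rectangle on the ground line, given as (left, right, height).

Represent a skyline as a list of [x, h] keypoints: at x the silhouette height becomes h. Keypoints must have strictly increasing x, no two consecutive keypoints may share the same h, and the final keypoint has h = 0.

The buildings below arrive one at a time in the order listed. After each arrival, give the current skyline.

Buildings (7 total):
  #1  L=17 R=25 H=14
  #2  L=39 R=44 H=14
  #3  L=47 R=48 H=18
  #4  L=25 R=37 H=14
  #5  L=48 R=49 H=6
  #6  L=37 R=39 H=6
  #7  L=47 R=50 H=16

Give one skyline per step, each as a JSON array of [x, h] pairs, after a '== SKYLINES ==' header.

== SKYLINES ==
[[17,14],[25,0]]
[[17,14],[25,0],[39,14],[44,0]]
[[17,14],[25,0],[39,14],[44,0],[47,18],[48,0]]
[[17,14],[37,0],[39,14],[44,0],[47,18],[48,0]]
[[17,14],[37,0],[39,14],[44,0],[47,18],[48,6],[49,0]]
[[17,14],[37,6],[39,14],[44,0],[47,18],[48,6],[49,0]]
[[17,14],[37,6],[39,14],[44,0],[47,18],[48,16],[50,0]]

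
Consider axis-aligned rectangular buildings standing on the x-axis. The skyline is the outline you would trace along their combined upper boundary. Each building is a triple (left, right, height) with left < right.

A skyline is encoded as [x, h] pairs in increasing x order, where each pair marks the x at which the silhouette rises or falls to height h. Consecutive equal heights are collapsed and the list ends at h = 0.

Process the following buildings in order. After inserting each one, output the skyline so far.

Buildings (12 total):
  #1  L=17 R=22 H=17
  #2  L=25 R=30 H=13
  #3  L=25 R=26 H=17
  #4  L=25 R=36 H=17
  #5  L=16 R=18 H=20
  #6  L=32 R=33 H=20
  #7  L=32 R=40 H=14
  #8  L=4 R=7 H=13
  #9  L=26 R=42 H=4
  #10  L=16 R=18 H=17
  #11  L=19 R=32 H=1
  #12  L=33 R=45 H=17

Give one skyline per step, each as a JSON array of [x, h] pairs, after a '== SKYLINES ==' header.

== SKYLINES ==
[[17,17],[22,0]]
[[17,17],[22,0],[25,13],[30,0]]
[[17,17],[22,0],[25,17],[26,13],[30,0]]
[[17,17],[22,0],[25,17],[36,0]]
[[16,20],[18,17],[22,0],[25,17],[36,0]]
[[16,20],[18,17],[22,0],[25,17],[32,20],[33,17],[36,0]]
[[16,20],[18,17],[22,0],[25,17],[32,20],[33,17],[36,14],[40,0]]
[[4,13],[7,0],[16,20],[18,17],[22,0],[25,17],[32,20],[33,17],[36,14],[40,0]]
[[4,13],[7,0],[16,20],[18,17],[22,0],[25,17],[32,20],[33,17],[36,14],[40,4],[42,0]]
[[4,13],[7,0],[16,20],[18,17],[22,0],[25,17],[32,20],[33,17],[36,14],[40,4],[42,0]]
[[4,13],[7,0],[16,20],[18,17],[22,1],[25,17],[32,20],[33,17],[36,14],[40,4],[42,0]]
[[4,13],[7,0],[16,20],[18,17],[22,1],[25,17],[32,20],[33,17],[45,0]]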